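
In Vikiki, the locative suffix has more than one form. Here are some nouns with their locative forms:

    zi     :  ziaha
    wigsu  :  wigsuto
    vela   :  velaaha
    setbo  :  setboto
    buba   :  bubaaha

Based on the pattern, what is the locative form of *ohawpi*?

ohawpiaha

The suffix is conditioned by the last vowel: -to when the last vowel of the stem is a rounded vowel (*wigsu*, *setbo*); -aha when the last vowel of the stem is an unrounded vowel (*zi*, *vela*, *buba*).
The last vowel of *ohawpi* is /i/, which is an unrounded vowel, so the suffix is -aha, giving *ohawpiaha*.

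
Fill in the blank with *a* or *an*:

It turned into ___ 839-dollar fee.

an

The indefinite article is chosen by the initial *sound* of the following word, not its spelling.
The number *839* is spoken "eight hundred …", beginning with /eɪt/ — a vowel sound.
So the article is *an*: It turned into an 839-dollar fee.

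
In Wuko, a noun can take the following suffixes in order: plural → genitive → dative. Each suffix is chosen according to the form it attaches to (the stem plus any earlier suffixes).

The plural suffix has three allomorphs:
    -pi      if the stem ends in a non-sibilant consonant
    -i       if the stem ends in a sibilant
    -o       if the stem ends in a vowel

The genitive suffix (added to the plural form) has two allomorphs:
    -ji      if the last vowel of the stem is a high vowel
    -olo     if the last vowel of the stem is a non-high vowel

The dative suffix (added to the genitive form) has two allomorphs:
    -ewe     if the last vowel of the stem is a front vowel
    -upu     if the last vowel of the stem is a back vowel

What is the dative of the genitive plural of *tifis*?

tifisijiewe

*tifis*: final sound = /s/, a sibilant → -i → *tifisi*.
The plural form *tifisi* — last vowel /i/ (a high vowel) → -ji → *tifisiji*.
The genitive form *tifisiji* — last vowel /i/ (a front vowel) → -ewe → *tifisijiewe*.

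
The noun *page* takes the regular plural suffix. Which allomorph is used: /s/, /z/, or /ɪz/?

The stem *page* ends in a sibilant (/s, z, ʃ, ʒ, tʃ, dʒ/).
The plural suffix surfaces as /ɪz/ after sibilants, /s/ after other voiceless consonants, and /z/ after other voiced sounds.
So the plural -s on *page* is pronounced /ɪz/.

/ɪz/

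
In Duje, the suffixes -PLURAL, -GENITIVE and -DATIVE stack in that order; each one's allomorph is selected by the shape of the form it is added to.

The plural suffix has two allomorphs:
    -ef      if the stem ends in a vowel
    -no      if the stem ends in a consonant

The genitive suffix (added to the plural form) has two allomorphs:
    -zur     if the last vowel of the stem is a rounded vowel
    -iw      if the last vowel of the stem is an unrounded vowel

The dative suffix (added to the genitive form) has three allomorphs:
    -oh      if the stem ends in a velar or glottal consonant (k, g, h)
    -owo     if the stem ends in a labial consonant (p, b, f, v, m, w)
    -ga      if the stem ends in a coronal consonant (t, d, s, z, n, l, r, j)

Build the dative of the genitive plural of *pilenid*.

pilenidnozurga

Since the final sound of *pilenid* is /d/ (a consonant), it takes -no, giving *pilenidno*.
Since the last vowel of the plural form *pilenidno* is /o/ (a rounded vowel), it takes -zur, giving *pilenidnozur*.
The final consonant of the genitive form *pilenidnozur* is /r/, which is coronal, so the dative suffix is -ga, giving *pilenidnozurga*.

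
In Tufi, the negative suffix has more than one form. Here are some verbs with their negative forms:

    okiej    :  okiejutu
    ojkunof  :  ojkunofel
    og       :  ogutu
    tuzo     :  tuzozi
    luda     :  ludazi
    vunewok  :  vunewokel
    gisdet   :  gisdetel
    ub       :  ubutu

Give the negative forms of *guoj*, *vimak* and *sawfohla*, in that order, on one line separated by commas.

guojutu, vimakel, sawfohlazi

The suffix is conditioned by the final sound: -el when the stem ends in a voiceless consonant (*ojkunof*, *vunewok*, *gisdet*); -utu when the stem ends in a voiced consonant (*okiej*, *og*, *ub*); -zi when the stem ends in a vowel (*tuzo*, *luda*).
*guoj* — final sound /j/ (a voiced consonant) → -utu → *guojutu*.
The final sound of *vimak* is /k/, which is a voiceless consonant, so the suffix is -el, giving *vimakel*.
The final sound of *sawfohla* is /a/, which is a vowel, so the suffix is -zi, giving *sawfohlazi*.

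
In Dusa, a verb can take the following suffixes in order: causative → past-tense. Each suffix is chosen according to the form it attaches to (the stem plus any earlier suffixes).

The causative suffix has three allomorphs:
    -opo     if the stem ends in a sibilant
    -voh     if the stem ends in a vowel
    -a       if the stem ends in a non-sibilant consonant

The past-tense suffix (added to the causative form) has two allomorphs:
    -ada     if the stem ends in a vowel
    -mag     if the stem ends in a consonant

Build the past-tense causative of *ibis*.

*ibis*: final sound = /s/, a sibilant → -opo → *ibisopo*.
The causative form *ibisopo*: final sound = /o/, a vowel → -ada → *ibisopoada*.

ibisopoada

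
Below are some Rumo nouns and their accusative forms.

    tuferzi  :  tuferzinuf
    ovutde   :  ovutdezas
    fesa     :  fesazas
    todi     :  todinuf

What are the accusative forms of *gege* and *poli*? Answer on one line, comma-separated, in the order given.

The suffix is conditioned by the last vowel: -nuf when the last vowel of the stem is a high vowel (*tuferzi*, *todi*); -zas when the last vowel of the stem is a non-high vowel (*ovutde*, *fesa*).
*gege*: last vowel = /e/, a non-high vowel → -zas → *gegezas*.
The last vowel of *poli* is /i/, which is a high vowel, so the suffix is -nuf, giving *polinuf*.

gegezas, polinuf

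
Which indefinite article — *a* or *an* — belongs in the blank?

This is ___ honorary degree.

The indefinite article is chosen by the initial *sound* of the following word, not its spelling.
*honorary* begins with the sound /ɒ/ (silent h) — a vowel sound.
So the article is *an*: This is an honorary degree.

an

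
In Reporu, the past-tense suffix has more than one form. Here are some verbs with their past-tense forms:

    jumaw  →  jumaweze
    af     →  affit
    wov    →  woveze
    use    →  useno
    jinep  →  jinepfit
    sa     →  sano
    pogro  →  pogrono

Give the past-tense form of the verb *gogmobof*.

gogmoboffit

The suffix is conditioned by the final sound: -fit when the stem ends in a voiceless consonant (*af*, *jinep*); -eze when the stem ends in a voiced consonant (*jumaw*, *wov*); -no when the stem ends in a vowel (*use*, *sa*, *pogro*).
Since the final sound of *gogmobof* is /f/ (a voiceless consonant), it takes -fit, giving *gogmoboffit*.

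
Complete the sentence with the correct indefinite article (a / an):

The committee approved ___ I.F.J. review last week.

The indefinite article is chosen by the initial *sound* of the following word, not its spelling.
The initialism *I.F.J.* is read letter by letter; the first letter, I, is pronounced /aɪ/, which begins with a vowel sound.
So the article is *an*: The committee approved an I.F.J. review last week.

an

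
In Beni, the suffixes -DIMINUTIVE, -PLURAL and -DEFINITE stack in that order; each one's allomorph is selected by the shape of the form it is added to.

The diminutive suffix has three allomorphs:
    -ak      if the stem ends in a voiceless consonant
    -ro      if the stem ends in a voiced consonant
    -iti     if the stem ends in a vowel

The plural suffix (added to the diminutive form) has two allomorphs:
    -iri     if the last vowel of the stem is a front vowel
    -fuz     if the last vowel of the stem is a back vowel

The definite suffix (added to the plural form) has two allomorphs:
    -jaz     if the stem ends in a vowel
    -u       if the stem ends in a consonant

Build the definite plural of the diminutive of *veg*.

vegrofuzu

*veg* — final sound /g/ (a voiced consonant) → -ro → *vegro*.
Since the last vowel of the diminutive form *vegro* is /o/ (a back vowel), it takes -fuz, giving *vegrofuz*.
The plural form *vegrofuz* — final sound /z/ (a consonant) → -u → *vegrofuzu*.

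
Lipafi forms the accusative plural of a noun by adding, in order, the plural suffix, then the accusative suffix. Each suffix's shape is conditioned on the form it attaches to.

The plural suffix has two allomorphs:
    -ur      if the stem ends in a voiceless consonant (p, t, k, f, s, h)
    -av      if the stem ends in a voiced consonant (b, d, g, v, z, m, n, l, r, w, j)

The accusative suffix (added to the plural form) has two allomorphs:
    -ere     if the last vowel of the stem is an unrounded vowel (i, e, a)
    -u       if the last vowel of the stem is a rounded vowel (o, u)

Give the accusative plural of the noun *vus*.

vusuru

The final consonant of *vus* is /s/, which is voiceless, so the plural suffix is -ur, giving *vusur*.
The plural form *vusur* — last vowel /u/ (a rounded vowel) → -u → *vusuru*.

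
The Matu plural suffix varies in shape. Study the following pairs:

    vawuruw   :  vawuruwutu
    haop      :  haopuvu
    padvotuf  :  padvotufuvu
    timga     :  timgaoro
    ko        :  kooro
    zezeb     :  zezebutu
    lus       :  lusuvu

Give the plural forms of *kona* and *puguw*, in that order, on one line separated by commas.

konaoro, puguwutu

The suffix is conditioned by the final sound: -uvu when the stem ends in a voiceless consonant (*haop*, *padvotuf*, *lus*); -utu when the stem ends in a voiced consonant (*vawuruw*, *zezeb*); -oro when the stem ends in a vowel (*timga*, *ko*).
The final sound of *kona* is /a/, which is a vowel, so the suffix is -oro, giving *konaoro*.
*puguw* — final sound /w/ (a voiced consonant) → -utu → *puguwutu*.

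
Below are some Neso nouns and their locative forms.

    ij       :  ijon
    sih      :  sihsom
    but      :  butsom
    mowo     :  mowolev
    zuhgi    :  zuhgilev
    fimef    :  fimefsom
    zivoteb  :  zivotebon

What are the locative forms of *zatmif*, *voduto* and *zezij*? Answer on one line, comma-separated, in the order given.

The alternation tracks the final sound of the stem — -som when the stem ends in a voiceless consonant (*sih*, *but*, *fimef*); -on when the stem ends in a voiced consonant (*ij*, *zivoteb*); -lev when the stem ends in a vowel (*mowo*, *zuhgi*).
Since the final sound of *zatmif* is /f/ (a voiceless consonant), it takes -som, giving *zatmifsom*.
The final sound of *voduto* is /o/, which is a vowel, so the suffix is -lev, giving *vodutolev*.
*zezij*: final sound = /j/, a voiced consonant → -on → *zezijon*.

zatmifsom, vodutolev, zezijon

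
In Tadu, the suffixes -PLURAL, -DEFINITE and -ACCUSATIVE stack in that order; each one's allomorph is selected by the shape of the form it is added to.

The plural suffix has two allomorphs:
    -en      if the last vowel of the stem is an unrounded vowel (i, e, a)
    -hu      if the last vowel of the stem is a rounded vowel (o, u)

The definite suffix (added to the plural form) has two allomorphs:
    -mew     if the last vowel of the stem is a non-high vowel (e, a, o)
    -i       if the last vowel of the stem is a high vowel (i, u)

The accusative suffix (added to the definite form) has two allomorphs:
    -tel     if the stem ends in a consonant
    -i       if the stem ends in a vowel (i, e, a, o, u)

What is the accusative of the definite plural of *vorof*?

*vorof* — last vowel /o/ (a rounded vowel) → -hu → *vorofhu*.
The last vowel of the plural form *vorofhu* is /u/, which is a high vowel, so the definite suffix is -i, giving *vorofhui*.
The final sound of the definite form *vorofhui* is /i/, which is a vowel, so the accusative suffix is -i, giving *vorofhuii*.

vorofhuii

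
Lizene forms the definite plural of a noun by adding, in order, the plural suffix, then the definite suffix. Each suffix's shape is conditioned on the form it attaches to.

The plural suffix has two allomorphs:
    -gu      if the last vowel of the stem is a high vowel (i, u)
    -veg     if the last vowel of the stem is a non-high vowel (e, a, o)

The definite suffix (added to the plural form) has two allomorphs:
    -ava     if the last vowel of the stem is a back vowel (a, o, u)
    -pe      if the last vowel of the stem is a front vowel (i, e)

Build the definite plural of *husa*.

husavegpe

The last vowel of *husa* is /a/, which is a non-high vowel, so the plural suffix is -veg, giving *husaveg*.
The plural form *husaveg*: last vowel = /e/, a front vowel → -pe → *husavegpe*.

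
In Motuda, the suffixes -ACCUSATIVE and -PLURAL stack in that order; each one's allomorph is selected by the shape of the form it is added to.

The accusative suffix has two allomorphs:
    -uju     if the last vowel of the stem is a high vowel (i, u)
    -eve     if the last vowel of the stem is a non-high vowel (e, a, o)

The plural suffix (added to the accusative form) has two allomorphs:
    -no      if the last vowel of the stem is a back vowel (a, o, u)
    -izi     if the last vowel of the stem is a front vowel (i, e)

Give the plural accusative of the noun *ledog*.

ledogeveizi

*ledog* — last vowel /o/ (a non-high vowel) → -eve → *ledogeve*.
Since the last vowel of the accusative form *ledogeve* is /e/ (a front vowel), it takes -izi, giving *ledogeveizi*.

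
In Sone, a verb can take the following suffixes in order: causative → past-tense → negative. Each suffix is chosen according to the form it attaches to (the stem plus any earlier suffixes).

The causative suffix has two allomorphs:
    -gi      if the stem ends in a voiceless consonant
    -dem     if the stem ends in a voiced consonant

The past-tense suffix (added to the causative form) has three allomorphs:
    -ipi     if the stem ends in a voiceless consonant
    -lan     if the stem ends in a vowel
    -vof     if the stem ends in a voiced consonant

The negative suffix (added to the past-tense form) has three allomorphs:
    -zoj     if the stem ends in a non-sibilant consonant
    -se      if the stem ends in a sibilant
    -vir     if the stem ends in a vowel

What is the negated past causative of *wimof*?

Since the final consonant of *wimof* is /f/ (voiceless), it takes -gi, giving *wimofgi*.
Since the final sound of the causative form *wimofgi* is /i/ (a vowel), it takes -lan, giving *wimofgilan*.
The past-tense form *wimofgilan* — final sound /n/ (a non-sibilant consonant) → -zoj → *wimofgilanzoj*.

wimofgilanzoj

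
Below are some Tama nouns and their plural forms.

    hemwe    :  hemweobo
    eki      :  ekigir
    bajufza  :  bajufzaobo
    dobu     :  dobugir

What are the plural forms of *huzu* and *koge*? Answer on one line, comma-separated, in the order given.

huzugir, kogeobo

Looking at the last vowel of each stem: -gir when the last vowel of the stem is a high vowel (*eki*, *dobu*); -obo when the last vowel of the stem is a non-high vowel (*hemwe*, *bajufza*).
Since the last vowel of *huzu* is /u/ (a high vowel), it takes -gir, giving *huzugir*.
Since the last vowel of *koge* is /e/ (a non-high vowel), it takes -obo, giving *kogeobo*.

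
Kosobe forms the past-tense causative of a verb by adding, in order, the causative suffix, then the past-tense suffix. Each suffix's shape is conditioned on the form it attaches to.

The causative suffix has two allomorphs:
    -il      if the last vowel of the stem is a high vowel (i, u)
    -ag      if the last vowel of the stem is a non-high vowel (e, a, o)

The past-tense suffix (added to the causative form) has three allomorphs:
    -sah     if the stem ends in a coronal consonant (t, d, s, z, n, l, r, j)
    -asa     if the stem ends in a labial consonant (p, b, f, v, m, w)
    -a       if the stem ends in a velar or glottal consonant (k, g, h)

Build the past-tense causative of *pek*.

*pek* — last vowel /e/ (a non-high vowel) → -ag → *pekag*.
The causative form *pekag* — final consonant /g/ (velar/glottal) → -a → *pekaga*.

pekaga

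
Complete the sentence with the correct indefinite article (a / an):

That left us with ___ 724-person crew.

The indefinite article is chosen by the initial *sound* of the following word, not its spelling.
The number *724* is spoken "seven hundred …", beginning with /ˈsɛvən/ — a consonant sound.
So the article is *a*: That left us with a 724-person crew.

a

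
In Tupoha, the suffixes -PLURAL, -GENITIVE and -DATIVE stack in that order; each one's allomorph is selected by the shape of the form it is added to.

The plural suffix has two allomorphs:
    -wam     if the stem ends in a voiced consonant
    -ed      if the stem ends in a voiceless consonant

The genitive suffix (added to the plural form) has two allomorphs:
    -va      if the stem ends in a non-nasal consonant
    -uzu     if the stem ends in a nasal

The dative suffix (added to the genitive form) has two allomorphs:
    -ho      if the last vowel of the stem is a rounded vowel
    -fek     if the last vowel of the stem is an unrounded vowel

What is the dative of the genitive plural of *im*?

imwamuzuho

Since the final consonant of *im* is /m/ (voiced), it takes -wam, giving *imwam*.
The plural form *imwam* — final consonant /m/ (a nasal) → -uzu → *imwamuzu*.
The genitive form *imwamuzu*: last vowel = /u/, a rounded vowel → -ho → *imwamuzuho*.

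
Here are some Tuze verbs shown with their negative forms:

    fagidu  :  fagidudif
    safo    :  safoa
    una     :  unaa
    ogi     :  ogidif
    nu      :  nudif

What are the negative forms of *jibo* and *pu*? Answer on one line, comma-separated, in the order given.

jiboa, pudif

The pattern is height harmony: -dif when the last vowel of the stem is a high vowel (*fagidu*, *ogi*, *nu*); -a when the last vowel of the stem is a non-high vowel (*safo*, *una*).
*jibo* — last vowel /o/ (a non-high vowel) → -a → *jiboa*.
*pu* — last vowel /u/ (a high vowel) → -dif → *pudif*.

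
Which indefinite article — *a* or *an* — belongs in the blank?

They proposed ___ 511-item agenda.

a

The indefinite article is chosen by the initial *sound* of the following word, not its spelling.
The number *511* is spoken "five hundred …", beginning with /faɪv/ — a consonant sound.
So the article is *a*: They proposed a 511-item agenda.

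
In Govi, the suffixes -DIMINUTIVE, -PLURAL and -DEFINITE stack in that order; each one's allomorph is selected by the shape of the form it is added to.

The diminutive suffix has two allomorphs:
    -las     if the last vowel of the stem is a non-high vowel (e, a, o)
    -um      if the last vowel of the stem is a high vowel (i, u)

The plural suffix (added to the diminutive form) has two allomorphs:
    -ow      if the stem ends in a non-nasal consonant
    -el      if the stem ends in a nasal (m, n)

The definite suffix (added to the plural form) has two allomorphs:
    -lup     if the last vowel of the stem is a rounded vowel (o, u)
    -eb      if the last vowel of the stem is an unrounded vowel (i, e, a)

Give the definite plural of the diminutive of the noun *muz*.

*muz*: last vowel = /u/, a high vowel → -um → *muzum*.
The diminutive form *muzum* — final consonant /m/ (a nasal) → -el → *muzumel*.
The last vowel of the plural form *muzumel* is /e/, which is an unrounded vowel, so the definite suffix is -eb, giving *muzumeleb*.

muzumeleb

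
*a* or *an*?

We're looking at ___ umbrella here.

The indefinite article is chosen by the initial *sound* of the following word, not its spelling.
*umbrella* begins with the sound /ʌ/ (u pronounced /ʌ/) — a vowel sound.
So the article is *an*: We're looking at an umbrella here.

an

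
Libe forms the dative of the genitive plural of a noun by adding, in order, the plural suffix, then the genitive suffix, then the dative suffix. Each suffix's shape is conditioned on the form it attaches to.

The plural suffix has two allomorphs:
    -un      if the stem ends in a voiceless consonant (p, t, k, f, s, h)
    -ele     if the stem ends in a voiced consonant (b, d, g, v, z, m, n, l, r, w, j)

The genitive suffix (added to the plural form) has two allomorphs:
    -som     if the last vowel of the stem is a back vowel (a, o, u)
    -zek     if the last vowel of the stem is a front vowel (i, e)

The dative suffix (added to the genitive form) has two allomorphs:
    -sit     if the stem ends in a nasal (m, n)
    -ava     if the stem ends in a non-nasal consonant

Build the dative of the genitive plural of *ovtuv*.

ovtuvelezekava

The final consonant of *ovtuv* is /v/, which is voiced, so the plural suffix is -ele, giving *ovtuvele*.
The last vowel of the plural form *ovtuvele* is /e/, which is a front vowel, so the genitive suffix is -zek, giving *ovtuvelezek*.
The final consonant of the genitive form *ovtuvelezek* is /k/, which is non-nasal, so the dative suffix is -ava, giving *ovtuvelezekava*.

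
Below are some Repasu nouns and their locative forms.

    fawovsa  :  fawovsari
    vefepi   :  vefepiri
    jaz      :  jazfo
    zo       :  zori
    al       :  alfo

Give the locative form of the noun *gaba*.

The alternation tracks the final sound of the stem — -fo when the stem ends in a consonant (*jaz*, *al*); -ri when the stem ends in a vowel (*fawovsa*, *vefepi*, *zo*).
*gaba* — final sound /a/ (a vowel) → -ri → *gabari*.

gabari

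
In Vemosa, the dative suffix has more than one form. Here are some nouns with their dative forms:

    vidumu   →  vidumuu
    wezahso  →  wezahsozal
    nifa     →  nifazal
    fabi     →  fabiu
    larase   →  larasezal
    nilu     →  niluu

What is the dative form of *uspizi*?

Looking at the last vowel of each stem: -u when the last vowel of the stem is a high vowel (*vidumu*, *fabi*, *nilu*); -zal when the last vowel of the stem is a non-high vowel (*wezahso*, *nifa*, *larase*).
*uspizi* — last vowel /i/ (a high vowel) → -u → *uspiziu*.

uspiziu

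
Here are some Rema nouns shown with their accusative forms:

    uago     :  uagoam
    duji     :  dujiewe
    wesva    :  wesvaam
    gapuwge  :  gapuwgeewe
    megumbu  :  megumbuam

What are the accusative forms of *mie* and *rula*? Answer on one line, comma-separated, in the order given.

The suffix is conditioned by the last vowel: -ewe when the last vowel of the stem is a front vowel (*duji*, *gapuwge*); -am when the last vowel of the stem is a back vowel (*uago*, *wesva*, *megumbu*).
*mie*: last vowel = /e/, a front vowel → -ewe → *mieewe*.
*rula*: last vowel = /a/, a back vowel → -am → *rulaam*.

mieewe, rulaam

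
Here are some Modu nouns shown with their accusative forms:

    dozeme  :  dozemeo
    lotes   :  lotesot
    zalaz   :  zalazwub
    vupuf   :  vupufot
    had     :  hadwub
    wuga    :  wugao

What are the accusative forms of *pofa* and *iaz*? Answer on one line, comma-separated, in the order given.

pofao, iazwub

The alternation tracks the final sound of the stem — -ot when the stem ends in a voiceless consonant (*lotes*, *vupuf*); -wub when the stem ends in a voiced consonant (*zalaz*, *had*); -o when the stem ends in a vowel (*dozeme*, *wuga*).
Since the final sound of *pofa* is /a/ (a vowel), it takes -o, giving *pofao*.
*iaz* — final sound /z/ (a voiced consonant) → -wub → *iazwub*.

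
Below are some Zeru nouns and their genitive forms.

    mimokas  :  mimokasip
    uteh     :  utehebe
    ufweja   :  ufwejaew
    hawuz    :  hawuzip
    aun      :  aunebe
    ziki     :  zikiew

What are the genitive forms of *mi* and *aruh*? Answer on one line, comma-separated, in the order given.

The alternation tracks the final sound of the stem — -ip when the stem ends in a sibilant (*mimokas*, *hawuz*); -ebe when the stem ends in a non-sibilant consonant (*uteh*, *aun*); -ew when the stem ends in a vowel (*ufweja*, *ziki*).
Since the final sound of *mi* is /i/ (a vowel), it takes -ew, giving *miew*.
*aruh*: final sound = /h/, a non-sibilant consonant → -ebe → *aruhebe*.

miew, aruhebe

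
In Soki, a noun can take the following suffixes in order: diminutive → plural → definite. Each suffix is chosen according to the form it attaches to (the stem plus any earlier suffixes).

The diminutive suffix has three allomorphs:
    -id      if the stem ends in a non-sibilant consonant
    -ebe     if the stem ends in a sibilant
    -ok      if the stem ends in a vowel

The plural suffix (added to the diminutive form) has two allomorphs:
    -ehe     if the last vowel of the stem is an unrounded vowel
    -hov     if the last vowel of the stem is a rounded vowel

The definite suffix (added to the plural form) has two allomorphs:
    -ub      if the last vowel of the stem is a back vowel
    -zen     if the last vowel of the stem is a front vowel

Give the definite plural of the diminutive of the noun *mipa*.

*mipa*: final sound = /a/, a vowel → -ok → *mipaok*.
The diminutive form *mipaok*: last vowel = /o/, a rounded vowel → -hov → *mipaokhov*.
The plural form *mipaokhov* — last vowel /o/ (a back vowel) → -ub → *mipaokhovub*.

mipaokhovub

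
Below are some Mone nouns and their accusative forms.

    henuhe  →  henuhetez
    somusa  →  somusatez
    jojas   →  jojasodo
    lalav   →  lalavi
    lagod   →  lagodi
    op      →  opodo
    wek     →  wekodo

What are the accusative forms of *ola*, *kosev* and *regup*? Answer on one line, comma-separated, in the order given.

The suffix is conditioned by the final sound: -odo when the stem ends in a voiceless consonant (*jojas*, *op*, *wek*); -i when the stem ends in a voiced consonant (*lalav*, *lagod*); -tez when the stem ends in a vowel (*henuhe*, *somusa*).
The final sound of *ola* is /a/, which is a vowel, so the suffix is -tez, giving *olatez*.
Since the final sound of *kosev* is /v/ (a voiced consonant), it takes -i, giving *kosevi*.
Since the final sound of *regup* is /p/ (a voiceless consonant), it takes -odo, giving *regupodo*.

olatez, kosevi, regupodo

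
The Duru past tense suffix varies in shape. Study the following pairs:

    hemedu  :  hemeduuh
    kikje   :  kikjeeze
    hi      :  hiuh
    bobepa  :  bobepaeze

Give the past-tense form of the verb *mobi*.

The alternation tracks the last vowel of the stem — -uh when the last vowel of the stem is a high vowel (*hemedu*, *hi*); -eze when the last vowel of the stem is a non-high vowel (*kikje*, *bobepa*).
*mobi*: last vowel = /i/, a high vowel → -uh → *mobiuh*.

mobiuh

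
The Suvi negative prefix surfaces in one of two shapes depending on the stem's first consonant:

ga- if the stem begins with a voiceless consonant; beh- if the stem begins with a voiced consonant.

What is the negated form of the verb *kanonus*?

*kanonus*: first consonant = /k/, voiceless → ga- → *gakanonus*.

gakanonus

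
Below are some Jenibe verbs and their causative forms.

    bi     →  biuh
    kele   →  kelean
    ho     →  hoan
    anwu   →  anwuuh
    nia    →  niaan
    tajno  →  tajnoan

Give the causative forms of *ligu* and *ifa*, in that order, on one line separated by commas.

liguuh, ifaan

The pattern is height harmony: -uh when the last vowel of the stem is a high vowel (*bi*, *anwu*); -an when the last vowel of the stem is a non-high vowel (*kele*, *ho*, *nia*, *tajno*).
Since the last vowel of *ligu* is /u/ (a high vowel), it takes -uh, giving *liguuh*.
The last vowel of *ifa* is /a/, which is a non-high vowel, so the suffix is -an, giving *ifaan*.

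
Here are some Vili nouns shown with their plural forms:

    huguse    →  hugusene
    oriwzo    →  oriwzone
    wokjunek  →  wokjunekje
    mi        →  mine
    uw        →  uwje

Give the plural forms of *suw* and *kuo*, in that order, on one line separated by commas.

The alternation tracks the final sound of the stem — -je when the stem ends in a consonant (*wokjunek*, *uw*); -ne when the stem ends in a vowel (*huguse*, *oriwzo*, *mi*).
*suw*: final sound = /w/, a consonant → -je → *suwje*.
*kuo*: final sound = /o/, a vowel → -ne → *kuone*.

suwje, kuone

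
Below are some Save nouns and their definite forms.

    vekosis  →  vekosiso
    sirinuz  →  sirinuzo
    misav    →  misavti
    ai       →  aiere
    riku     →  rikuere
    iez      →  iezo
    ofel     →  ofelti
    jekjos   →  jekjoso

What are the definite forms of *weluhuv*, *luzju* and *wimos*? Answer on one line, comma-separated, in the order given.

The pattern is sibilance of the final sound: -o when the stem ends in a sibilant (*vekosis*, *sirinuz*, *iez*, *jekjos*); -ti when the stem ends in a non-sibilant consonant (*misav*, *ofel*); -ere when the stem ends in a vowel (*ai*, *riku*).
Since the final sound of *weluhuv* is /v/ (a non-sibilant consonant), it takes -ti, giving *weluhuvti*.
*luzju*: final sound = /u/, a vowel → -ere → *luzjuere*.
Since the final sound of *wimos* is /s/ (a sibilant), it takes -o, giving *wimoso*.

weluhuvti, luzjuere, wimoso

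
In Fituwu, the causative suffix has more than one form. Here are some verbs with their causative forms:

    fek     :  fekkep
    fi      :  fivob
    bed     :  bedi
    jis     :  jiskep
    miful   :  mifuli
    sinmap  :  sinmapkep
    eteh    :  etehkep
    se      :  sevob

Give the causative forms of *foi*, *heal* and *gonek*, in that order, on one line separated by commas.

foivob, heali, gonekkep

The alternation tracks the final sound of the stem — -kep when the stem ends in a voiceless consonant (*fek*, *jis*, *sinmap*, *eteh*); -i when the stem ends in a voiced consonant (*bed*, *miful*); -vob when the stem ends in a vowel (*fi*, *se*).
*foi* — final sound /i/ (a vowel) → -vob → *foivob*.
The final sound of *heal* is /l/, which is a voiced consonant, so the suffix is -i, giving *heali*.
*gonek*: final sound = /k/, a voiceless consonant → -kep → *gonekkep*.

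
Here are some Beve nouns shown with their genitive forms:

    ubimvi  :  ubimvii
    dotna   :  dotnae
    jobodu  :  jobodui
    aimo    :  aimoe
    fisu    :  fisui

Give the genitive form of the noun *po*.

The suffix is conditioned by the last vowel: -i when the last vowel of the stem is a high vowel (*ubimvi*, *jobodu*, *fisu*); -e when the last vowel of the stem is a non-high vowel (*dotna*, *aimo*).
*po* — last vowel /o/ (a non-high vowel) → -e → *poe*.

poe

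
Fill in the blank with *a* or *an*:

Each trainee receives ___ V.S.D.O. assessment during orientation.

The indefinite article is chosen by the initial *sound* of the following word, not its spelling.
The initialism *V.S.D.O.* is read letter by letter; the first letter, V, is pronounced /viː/, which begins with a consonant sound.
So the article is *a*: Each trainee receives a V.S.D.O. assessment during orientation.

a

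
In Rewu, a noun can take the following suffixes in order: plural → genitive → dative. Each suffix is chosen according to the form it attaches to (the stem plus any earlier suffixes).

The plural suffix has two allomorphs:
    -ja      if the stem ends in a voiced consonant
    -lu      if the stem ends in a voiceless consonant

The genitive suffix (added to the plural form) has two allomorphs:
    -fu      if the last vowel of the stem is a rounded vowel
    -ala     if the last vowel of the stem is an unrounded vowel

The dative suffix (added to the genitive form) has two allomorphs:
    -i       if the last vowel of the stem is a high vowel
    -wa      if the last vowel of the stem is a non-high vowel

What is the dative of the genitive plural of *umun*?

umunjaalawa

Since the final consonant of *umun* is /n/ (voiced), it takes -ja, giving *umunja*.
Since the last vowel of the plural form *umunja* is /a/ (an unrounded vowel), it takes -ala, giving *umunjaala*.
The genitive form *umunjaala* — last vowel /a/ (a non-high vowel) → -wa → *umunjaalawa*.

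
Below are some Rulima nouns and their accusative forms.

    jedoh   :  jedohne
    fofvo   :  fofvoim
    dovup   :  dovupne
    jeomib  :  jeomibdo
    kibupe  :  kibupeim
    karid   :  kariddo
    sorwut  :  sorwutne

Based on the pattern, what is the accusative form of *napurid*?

The pattern is voicing of the final sound: -ne when the stem ends in a voiceless consonant (*jedoh*, *dovup*, *sorwut*); -do when the stem ends in a voiced consonant (*jeomib*, *karid*); -im when the stem ends in a vowel (*fofvo*, *kibupe*).
*napurid*: final sound = /d/, a voiced consonant → -do → *napuriddo*.

napuriddo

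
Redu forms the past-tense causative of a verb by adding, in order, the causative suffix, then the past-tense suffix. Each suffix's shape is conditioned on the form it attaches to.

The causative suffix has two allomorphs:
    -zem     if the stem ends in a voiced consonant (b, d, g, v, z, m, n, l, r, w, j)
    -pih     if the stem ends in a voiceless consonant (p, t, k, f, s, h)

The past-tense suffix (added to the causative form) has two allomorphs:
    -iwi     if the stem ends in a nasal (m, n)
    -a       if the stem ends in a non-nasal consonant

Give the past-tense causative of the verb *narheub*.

narheubzemiwi

*narheub*: final consonant = /b/, voiced → -zem → *narheubzem*.
Since the final consonant of the causative form *narheubzem* is /m/ (a nasal), it takes -iwi, giving *narheubzemiwi*.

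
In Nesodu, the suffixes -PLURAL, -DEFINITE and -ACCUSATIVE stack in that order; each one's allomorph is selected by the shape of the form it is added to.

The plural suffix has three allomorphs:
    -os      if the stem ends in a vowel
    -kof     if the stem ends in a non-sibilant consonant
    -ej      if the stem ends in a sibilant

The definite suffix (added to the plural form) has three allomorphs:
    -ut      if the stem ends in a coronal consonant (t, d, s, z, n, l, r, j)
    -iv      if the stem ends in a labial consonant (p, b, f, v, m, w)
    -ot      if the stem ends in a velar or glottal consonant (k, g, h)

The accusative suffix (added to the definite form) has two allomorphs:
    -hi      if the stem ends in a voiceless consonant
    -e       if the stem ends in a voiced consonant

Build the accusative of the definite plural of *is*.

isejuthi

*is*: final sound = /s/, a sibilant → -ej → *isej*.
The final consonant of the plural form *isej* is /j/, which is coronal, so the definite suffix is -ut, giving *isejut*.
The definite form *isejut* — final consonant /t/ (voiceless) → -hi → *isejuthi*.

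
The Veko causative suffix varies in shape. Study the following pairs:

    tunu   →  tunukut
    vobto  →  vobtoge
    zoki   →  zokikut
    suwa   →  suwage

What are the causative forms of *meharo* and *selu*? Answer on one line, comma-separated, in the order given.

meharoge, selukut

The suffix is conditioned by the last vowel: -kut when the last vowel of the stem is a high vowel (*tunu*, *zoki*); -ge when the last vowel of the stem is a non-high vowel (*vobto*, *suwa*).
*meharo*: last vowel = /o/, a non-high vowel → -ge → *meharoge*.
Since the last vowel of *selu* is /u/ (a high vowel), it takes -kut, giving *selukut*.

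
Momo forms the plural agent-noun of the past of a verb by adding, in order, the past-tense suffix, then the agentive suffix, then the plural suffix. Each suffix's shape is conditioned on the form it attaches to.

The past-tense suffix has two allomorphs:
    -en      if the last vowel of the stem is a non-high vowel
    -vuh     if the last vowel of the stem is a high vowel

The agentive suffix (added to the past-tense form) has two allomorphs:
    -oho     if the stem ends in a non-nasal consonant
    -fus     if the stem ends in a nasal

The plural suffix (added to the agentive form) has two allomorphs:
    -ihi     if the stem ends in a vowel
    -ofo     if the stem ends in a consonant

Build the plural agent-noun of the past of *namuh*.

Since the last vowel of *namuh* is /u/ (a high vowel), it takes -vuh, giving *namuhvuh*.
The final consonant of the past-tense form *namuhvuh* is /h/, which is non-nasal, so the agentive suffix is -oho, giving *namuhvuhoho*.
The agentive form *namuhvuhoho*: final sound = /o/, a vowel → -ihi → *namuhvuhohoihi*.

namuhvuhohoihi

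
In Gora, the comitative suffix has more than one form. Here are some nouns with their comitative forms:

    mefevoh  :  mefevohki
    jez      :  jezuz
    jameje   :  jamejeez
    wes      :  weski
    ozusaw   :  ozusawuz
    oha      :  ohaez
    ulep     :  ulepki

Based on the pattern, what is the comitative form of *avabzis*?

Looking at the final sound of each stem: -ki when the stem ends in a voiceless consonant (*mefevoh*, *wes*, *ulep*); -uz when the stem ends in a voiced consonant (*jez*, *ozusaw*); -ez when the stem ends in a vowel (*jameje*, *oha*).
Since the final sound of *avabzis* is /s/ (a voiceless consonant), it takes -ki, giving *avabziski*.

avabziski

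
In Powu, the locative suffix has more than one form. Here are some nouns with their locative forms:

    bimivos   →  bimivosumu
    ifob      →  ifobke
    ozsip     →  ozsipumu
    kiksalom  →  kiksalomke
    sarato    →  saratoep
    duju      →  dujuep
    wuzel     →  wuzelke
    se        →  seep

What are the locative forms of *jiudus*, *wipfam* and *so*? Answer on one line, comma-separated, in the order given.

jiudusumu, wipfamke, soep

The suffix is conditioned by the final sound: -umu when the stem ends in a voiceless consonant (*bimivos*, *ozsip*); -ke when the stem ends in a voiced consonant (*ifob*, *kiksalom*, *wuzel*); -ep when the stem ends in a vowel (*sarato*, *duju*, *se*).
*jiudus*: final sound = /s/, a voiceless consonant → -umu → *jiudusumu*.
Since the final sound of *wipfam* is /m/ (a voiced consonant), it takes -ke, giving *wipfamke*.
The final sound of *so* is /o/, which is a vowel, so the suffix is -ep, giving *soep*.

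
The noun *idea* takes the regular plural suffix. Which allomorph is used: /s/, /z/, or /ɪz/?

/z/

The stem *idea* ends in a voiced non-sibilant sound.
The plural suffix surfaces as /ɪz/ after sibilants, /s/ after other voiceless consonants, and /z/ after other voiced sounds.
So the plural -s on *idea* is pronounced /z/.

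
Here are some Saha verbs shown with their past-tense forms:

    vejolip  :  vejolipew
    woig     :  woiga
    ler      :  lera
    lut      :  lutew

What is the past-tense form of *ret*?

The alternation tracks the final consonant of the stem — -ew when the stem ends in a voiceless consonant (*vejolip*, *lut*); -a when the stem ends in a voiced consonant (*woig*, *ler*).
*ret*: final consonant = /t/, voiceless → -ew → *retew*.

retew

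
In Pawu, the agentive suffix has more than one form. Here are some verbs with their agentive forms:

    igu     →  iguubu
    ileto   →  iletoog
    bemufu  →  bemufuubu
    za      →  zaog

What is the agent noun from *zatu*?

zatuubu

The alternation tracks the last vowel of the stem — -ubu when the last vowel of the stem is a high vowel (*igu*, *bemufu*); -og when the last vowel of the stem is a non-high vowel (*ileto*, *za*).
*zatu*: last vowel = /u/, a high vowel → -ubu → *zatuubu*.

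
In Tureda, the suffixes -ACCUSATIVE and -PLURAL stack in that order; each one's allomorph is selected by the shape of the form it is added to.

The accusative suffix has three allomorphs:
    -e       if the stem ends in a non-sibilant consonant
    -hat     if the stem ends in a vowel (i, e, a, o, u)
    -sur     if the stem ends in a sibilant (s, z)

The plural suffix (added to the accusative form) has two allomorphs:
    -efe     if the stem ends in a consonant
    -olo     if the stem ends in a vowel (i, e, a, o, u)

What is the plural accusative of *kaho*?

kahohatefe

Since the final sound of *kaho* is /o/ (a vowel), it takes -hat, giving *kahohat*.
The accusative form *kahohat*: final sound = /t/, a consonant → -efe → *kahohatefe*.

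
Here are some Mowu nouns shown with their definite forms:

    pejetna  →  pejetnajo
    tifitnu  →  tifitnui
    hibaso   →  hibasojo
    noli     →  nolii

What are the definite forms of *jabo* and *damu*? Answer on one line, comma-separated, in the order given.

The pattern is height harmony: -i when the last vowel of the stem is a high vowel (*tifitnu*, *noli*); -jo when the last vowel of the stem is a non-high vowel (*pejetna*, *hibaso*).
*jabo* — last vowel /o/ (a non-high vowel) → -jo → *jabojo*.
Since the last vowel of *damu* is /u/ (a high vowel), it takes -i, giving *damui*.

jabojo, damui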